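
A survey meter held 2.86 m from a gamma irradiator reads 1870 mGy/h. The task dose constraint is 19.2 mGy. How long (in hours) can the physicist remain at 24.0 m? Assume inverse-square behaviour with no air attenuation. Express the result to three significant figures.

Since intensity falls as 1/r², rate at 24.0 m:
(2.86/24.0)² = 0.01420, so 1870 × 0.01420 = 26.55 mGy/h.
Stay time = 19.2 mGy ÷ 26.55 mGy/h = 0.7232 h.

0.723 h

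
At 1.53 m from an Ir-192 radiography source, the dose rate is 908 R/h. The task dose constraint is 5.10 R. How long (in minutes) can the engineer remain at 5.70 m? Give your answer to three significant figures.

Using I₁d₁² = I₂d₂², rate at 5.70 m:
(1.53/5.70)² = 0.07205, so 908 × 0.07205 = 65.42 R/h.
Stay time = 5.10 R ÷ 65.42 R/h = 0.07796 h = 4.678 min.

4.68 min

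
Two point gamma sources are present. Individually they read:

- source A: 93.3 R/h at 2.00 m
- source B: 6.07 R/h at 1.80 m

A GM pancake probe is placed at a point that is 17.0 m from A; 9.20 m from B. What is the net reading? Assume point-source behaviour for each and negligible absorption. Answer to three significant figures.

By superposition, sum each source's inverse-square contribution:
A: 93.3 × (2.00/17.0)² = 1.291 R/h
B: 6.07 × (1.80/9.20)² = 0.2324 R/h
Total = 1.291 + 0.2324 = 1.523 R/h.

1.52 R/h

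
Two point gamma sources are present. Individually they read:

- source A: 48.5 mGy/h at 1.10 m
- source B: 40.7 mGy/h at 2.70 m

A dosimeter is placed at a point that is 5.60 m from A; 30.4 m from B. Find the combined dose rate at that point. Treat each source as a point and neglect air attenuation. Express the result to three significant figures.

2.19 mGy/h

Each source contributes Iᵢ·(dᵢ/rᵢ)²; contributions add.
A: 48.5 × (1.10/5.60)² = 1.871 mGy/h
B: 40.7 × (2.70/30.4)² = 0.3211 mGy/h
Total = 1.871 + 0.3211 = 2.192 mGy/h.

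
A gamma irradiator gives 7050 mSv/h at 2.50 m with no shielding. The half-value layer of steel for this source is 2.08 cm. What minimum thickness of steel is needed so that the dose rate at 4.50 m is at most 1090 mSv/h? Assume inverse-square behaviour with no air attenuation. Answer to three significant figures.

2.07 cm

At 4.50 m, distance alone gives (2.50/4.50)² = 0.3086, so 7050 × 0.3086 = 2176 mSv/h.
Further attenuation needed: 2176/1090 = 1.996.
n = log₂(1.996) = 0.9971 half-value layers.
Thickness = 0.9971 × 2.08 cm = 2.074 cm.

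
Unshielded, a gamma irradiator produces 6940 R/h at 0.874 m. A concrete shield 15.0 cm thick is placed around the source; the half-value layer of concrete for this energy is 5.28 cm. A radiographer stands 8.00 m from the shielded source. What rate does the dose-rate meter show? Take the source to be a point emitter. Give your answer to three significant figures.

Distance alone: (0.874/8.00)² = 0.01194, so 6940 × 0.01194 = 82.86 R/h.
Shield: 15.0/5.28 = 2.841 half-value layers → attenuation 2^(−2.841) = 0.1396.
Combined: 82.86 × 0.1396 = 11.57 R/h.

11.6 R/h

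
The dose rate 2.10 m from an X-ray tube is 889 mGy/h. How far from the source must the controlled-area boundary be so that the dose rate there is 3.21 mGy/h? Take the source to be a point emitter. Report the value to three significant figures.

34.9 m

Since intensity falls as 1/r², d₂ = d₁·√(I₁/I₂).
I₁/I₂ = 889/3.21 = 276.9, so d₂ = 2.10 × √276.9 = 34.94 m.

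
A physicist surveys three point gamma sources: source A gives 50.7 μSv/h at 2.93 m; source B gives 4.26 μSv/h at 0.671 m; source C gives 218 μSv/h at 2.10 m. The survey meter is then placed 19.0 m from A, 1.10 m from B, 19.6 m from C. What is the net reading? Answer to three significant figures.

By superposition, sum each source's inverse-square contribution:
A: 50.7 × (2.93/19.0)² = 1.206 μSv/h
B: 4.26 × (0.671/1.10)² = 1.585 μSv/h
C: 218 × (2.10/19.6)² = 2.503 μSv/h
Total = 1.206 + 1.585 + 2.503 = 5.294 μSv/h.

5.29 μSv/h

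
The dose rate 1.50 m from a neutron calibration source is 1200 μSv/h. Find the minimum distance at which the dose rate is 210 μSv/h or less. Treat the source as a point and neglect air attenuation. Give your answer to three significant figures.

Since intensity falls as 1/r², d₂ = d₁·√(I₁/I₂).
I₁/I₂ = 1200/210 = 5.714, so d₂ = 1.50 × √5.714 = 3.586 m.

3.59 m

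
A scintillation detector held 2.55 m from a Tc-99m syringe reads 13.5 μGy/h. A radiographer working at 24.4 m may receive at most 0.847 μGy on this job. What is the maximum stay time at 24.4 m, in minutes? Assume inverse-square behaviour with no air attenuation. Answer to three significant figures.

By the inverse-square law, rate at 24.4 m:
13.5 × (2.55/24.4)² = 13.5 × 0.01092 = 0.1474 μGy/h.
Stay time = 0.847 μGy ÷ 0.1474 μGy/h = 5.746 h = 344.8 min.

345 min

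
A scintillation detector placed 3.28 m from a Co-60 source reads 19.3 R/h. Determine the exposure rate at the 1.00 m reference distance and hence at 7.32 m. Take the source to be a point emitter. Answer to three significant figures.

Using I₁d₁² = I₂d₂²,
At 1.00 m: (3.28/1.00)² = 10.76, so 19.3 × 10.76 = 207.7 R/h
At 7.32 m: 207.7 × (1.00/7.32)² = 207.7 × 0.01866 = 3.876 R/h.

208 R/h; 3.88 R/h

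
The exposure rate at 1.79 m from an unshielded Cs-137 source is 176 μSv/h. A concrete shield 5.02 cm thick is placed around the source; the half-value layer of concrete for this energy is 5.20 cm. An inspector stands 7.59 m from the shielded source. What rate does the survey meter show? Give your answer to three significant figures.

Distance alone: 176 × (1.79/7.59)² = 176 × 0.05562 = 9.789 μSv/h.
Shield: 5.02/5.20 = 0.9654 half-value layers → attenuation 2^(−0.9654) = 0.5121.
Combined: 9.789 × 0.5121 = 5.013 μSv/h.

5.01 μSv/h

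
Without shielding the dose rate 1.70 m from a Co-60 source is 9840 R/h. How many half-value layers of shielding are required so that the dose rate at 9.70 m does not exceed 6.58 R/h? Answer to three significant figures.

5.52 half-value layers

At 9.70 m, distance alone gives (1.70/9.70)² = 0.03072, so 9840 × 0.03072 = 302.3 R/h.
Further attenuation needed: 302.3/6.58 = 45.94.
n = log₂(45.94) = 5.522 half-value layers.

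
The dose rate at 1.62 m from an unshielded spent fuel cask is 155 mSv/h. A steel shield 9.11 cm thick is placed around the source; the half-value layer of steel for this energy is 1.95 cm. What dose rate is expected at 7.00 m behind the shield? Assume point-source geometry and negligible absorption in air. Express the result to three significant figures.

0.326 mSv/h

Distance alone: (1.62/7.00)² = 0.05356, so 155 × 0.05356 = 8.302 mSv/h.
Shield: 9.11/1.95 = 4.672 half-value layers → attenuation 2^(−4.672) = 0.03923.
Combined: 8.302 × 0.03923 = 0.3257 mSv/h.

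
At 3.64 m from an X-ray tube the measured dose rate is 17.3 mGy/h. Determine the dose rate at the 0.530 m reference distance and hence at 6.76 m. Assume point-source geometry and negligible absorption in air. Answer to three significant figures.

816 mGy/h; 5.02 mGy/h

Applying the 1/r² law,
At 0.530 m: 17.3 × (3.64/0.530)² = 17.3 × 47.17 = 816.0 mGy/h
At 6.76 m: (0.530/6.76)² = 0.006147, so 816.0 × 0.006147 = 5.016 mGy/h.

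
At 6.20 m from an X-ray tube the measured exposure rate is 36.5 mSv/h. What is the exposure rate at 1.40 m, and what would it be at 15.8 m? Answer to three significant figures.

By the inverse-square law,
At 1.40 m: (6.20/1.40)² = 19.61, so 36.5 × 19.61 = 715.8 mSv/h
At 15.8 m: (1.40/15.8)² = 0.007851, so 715.8 × 0.007851 = 5.620 mSv/h.

716 mSv/h; 5.62 mSv/h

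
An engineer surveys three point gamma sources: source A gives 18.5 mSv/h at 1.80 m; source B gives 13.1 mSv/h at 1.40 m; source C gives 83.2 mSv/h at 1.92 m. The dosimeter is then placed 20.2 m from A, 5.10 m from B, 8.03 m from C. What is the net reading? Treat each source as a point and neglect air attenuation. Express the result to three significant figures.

Each source contributes Iᵢ·(dᵢ/rᵢ)²; contributions add.
A: 18.5 × (1.80/20.2)² = 0.1469 mSv/h
B: 13.1 × (1.40/5.10)² = 0.9872 mSv/h
C: 83.2 × (1.92/8.03)² = 4.757 mSv/h
Total = 0.1469 + 0.9872 + 4.757 = 5.891 mSv/h.

5.89 mSv/h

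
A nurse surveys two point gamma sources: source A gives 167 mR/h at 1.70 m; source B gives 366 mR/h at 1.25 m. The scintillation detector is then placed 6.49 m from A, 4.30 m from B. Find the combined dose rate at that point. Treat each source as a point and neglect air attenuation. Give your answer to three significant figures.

Each source contributes Iᵢ·(dᵢ/rᵢ)²; contributions add.
A: 167 × (1.70/6.49)² = 11.46 mR/h
B: 366 × (1.25/4.30)² = 30.93 mR/h
Total = 11.46 + 30.93 = 42.39 mR/h.

42.4 mR/h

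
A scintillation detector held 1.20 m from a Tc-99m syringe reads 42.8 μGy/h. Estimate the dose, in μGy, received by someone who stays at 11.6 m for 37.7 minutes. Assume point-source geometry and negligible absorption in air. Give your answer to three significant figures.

0.288 μGy

Applying the 1/r² law, rate at 11.6 m:
(1.20/11.6)² = 0.01070, so 42.8 × 0.01070 = 0.4580 μGy/h.
Dose = rate × time = 0.4580 μGy/h × 0.6283 h = 0.2878 μGy.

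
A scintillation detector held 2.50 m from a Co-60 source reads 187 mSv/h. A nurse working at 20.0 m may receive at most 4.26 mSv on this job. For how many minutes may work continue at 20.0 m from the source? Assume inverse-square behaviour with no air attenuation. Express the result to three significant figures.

Applying the 1/r² law, rate at 20.0 m:
187 × (2.50/20.0)² = 187 × 0.01562 = 2.921 mSv/h.
Stay time = 4.26 mSv ÷ 2.921 mSv/h = 1.458 h = 87.48 min.

87.5 min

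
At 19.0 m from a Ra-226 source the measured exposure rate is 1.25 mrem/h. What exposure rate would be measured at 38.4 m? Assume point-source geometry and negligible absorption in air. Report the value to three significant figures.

Applying the 1/r² law, scaling from 19.0 m to 38.4 m:
1.25 × (19.0/38.4)² = 1.25 × 0.2448 = 0.3060 mrem/h.

0.306 mrem/h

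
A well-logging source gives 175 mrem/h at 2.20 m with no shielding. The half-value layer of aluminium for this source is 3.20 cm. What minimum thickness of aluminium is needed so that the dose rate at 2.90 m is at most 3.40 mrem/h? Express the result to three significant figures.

At 2.90 m, distance alone gives 175 × (2.20/2.90)² = 175 × 0.5755 = 100.7 mrem/h.
Further attenuation needed: 100.7/3.40 = 29.62.
n = log₂(29.62) = 4.888 half-value layers.
Thickness = 4.888 × 3.20 cm = 15.64 cm.

15.6 cm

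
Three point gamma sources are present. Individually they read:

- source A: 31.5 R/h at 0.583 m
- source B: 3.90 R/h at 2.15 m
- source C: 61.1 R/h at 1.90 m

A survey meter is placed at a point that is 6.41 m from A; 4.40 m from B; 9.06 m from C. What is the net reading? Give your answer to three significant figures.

3.88 R/h

By superposition, sum each source's inverse-square contribution:
A: 31.5 × (0.583/6.41)² = 0.2606 R/h
B: 3.90 × (2.15/4.40)² = 0.9312 R/h
C: 61.1 × (1.90/9.06)² = 2.687 R/h
Total = 0.2606 + 0.9312 + 2.687 = 3.879 R/h.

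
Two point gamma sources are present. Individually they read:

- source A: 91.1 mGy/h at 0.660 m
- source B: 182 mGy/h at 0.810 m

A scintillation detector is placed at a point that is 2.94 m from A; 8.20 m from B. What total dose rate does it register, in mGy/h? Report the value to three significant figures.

By superposition, sum each source's inverse-square contribution:
A: 91.1 × (0.660/2.94)² = 4.591 mGy/h
B: 182 × (0.810/8.20)² = 1.776 mGy/h
Total = 4.591 + 1.776 = 6.367 mGy/h.

6.37 mGy/h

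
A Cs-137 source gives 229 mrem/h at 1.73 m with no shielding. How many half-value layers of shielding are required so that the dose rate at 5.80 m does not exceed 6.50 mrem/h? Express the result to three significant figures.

At 5.80 m, distance alone gives 229 × (1.73/5.80)² = 229 × 0.08897 = 20.37 mrem/h.
Further attenuation needed: 20.37/6.50 = 3.134.
n = log₂(3.134) = 1.648 half-value layers.

1.65 half-value layers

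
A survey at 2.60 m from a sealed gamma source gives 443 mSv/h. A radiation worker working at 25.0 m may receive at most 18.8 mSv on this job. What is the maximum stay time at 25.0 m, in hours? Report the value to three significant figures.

Applying the 1/r² law, rate at 25.0 m:
(2.60/25.0)² = 0.01082, so 443 × 0.01082 = 4.793 mSv/h.
Stay time = 18.8 mSv ÷ 4.793 mSv/h = 3.922 h.

3.92 h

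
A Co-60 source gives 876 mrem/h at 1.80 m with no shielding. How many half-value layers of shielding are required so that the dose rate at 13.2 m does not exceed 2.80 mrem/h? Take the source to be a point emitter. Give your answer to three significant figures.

At 13.2 m, distance alone gives (1.80/13.2)² = 0.01860, so 876 × 0.01860 = 16.29 mrem/h.
Further attenuation needed: 16.29/2.80 = 5.818.
n = log₂(5.818) = 2.541 half-value layers.

2.54 half-value layers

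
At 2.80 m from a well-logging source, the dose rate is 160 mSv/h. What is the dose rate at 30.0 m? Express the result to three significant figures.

Since intensity falls as 1/r², the rate at 30.0 m is
160 × (2.80/30.0)² = 160 × 0.008711 = 1.394 mSv/h.

1.39 mSv/h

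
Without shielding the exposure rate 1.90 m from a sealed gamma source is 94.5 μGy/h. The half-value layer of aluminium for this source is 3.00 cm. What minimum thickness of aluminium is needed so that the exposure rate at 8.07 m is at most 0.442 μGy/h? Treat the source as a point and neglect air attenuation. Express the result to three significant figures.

At 8.07 m, distance alone gives (1.90/8.07)² = 0.05543, so 94.5 × 0.05543 = 5.238 μGy/h.
Further attenuation needed: 5.238/0.442 = 11.85.
n = log₂(11.85) = 3.567 half-value layers.
Thickness = 3.567 × 3.00 cm = 10.70 cm.

10.7 cm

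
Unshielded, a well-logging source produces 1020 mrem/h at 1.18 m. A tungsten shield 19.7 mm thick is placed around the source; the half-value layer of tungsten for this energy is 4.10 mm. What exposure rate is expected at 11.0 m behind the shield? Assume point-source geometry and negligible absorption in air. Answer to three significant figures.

0.420 mrem/h

Distance alone: (1.18/11.0)² = 0.01151, so 1020 × 0.01151 = 11.74 mrem/h.
Shield: 19.7/4.10 = 4.805 half-value layers → attenuation 2^(−4.805) = 0.03577.
Combined: 11.74 × 0.03577 = 0.4199 mrem/h.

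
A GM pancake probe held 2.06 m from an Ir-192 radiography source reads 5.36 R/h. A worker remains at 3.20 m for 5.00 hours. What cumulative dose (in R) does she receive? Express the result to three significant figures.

Since intensity falls as 1/r², rate at 3.20 m:
(2.06/3.20)² = 0.4144, so 5.36 × 0.4144 = 2.221 R/h.
Dose = rate × time = 2.221 R/h × 5.000 h = 11.11 R.

11.1 R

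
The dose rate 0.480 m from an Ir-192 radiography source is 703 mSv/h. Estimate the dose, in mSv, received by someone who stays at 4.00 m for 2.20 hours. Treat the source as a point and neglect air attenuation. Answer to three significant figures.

Applying the 1/r² law, rate at 4.00 m:
703 × (0.480/4.00)² = 703 × 0.01440 = 10.12 mSv/h.
Dose = rate × time = 10.12 mSv/h × 2.200 h = 22.26 mSv.

22.3 mSv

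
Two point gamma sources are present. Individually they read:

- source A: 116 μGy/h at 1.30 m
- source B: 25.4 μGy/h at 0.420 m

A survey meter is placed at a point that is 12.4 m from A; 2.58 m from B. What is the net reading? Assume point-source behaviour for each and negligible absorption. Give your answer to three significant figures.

1.95 μGy/h

Each source contributes Iᵢ·(dᵢ/rᵢ)²; contributions add.
A: 116 × (1.30/12.4)² = 1.275 μGy/h
B: 25.4 × (0.420/2.58)² = 0.6731 μGy/h
Total = 1.275 + 0.6731 = 1.948 μGy/h.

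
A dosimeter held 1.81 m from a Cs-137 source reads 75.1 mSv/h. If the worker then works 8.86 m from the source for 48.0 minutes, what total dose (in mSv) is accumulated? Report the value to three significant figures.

2.51 mSv

By the inverse-square law, rate at 8.86 m:
(1.81/8.86)² = 0.04173, so 75.1 × 0.04173 = 3.134 mSv/h.
Dose = rate × time = 3.134 mSv/h × 0.8000 h = 2.507 mSv.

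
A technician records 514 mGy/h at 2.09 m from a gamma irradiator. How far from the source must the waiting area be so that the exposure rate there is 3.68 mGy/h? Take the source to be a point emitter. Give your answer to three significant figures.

By the inverse-square law, d₂ = d₁·√(I₁/I₂).
I₁/I₂ = 514/3.68 = 139.7, so d₂ = 2.09 × √139.7 = 24.70 m.

24.7 m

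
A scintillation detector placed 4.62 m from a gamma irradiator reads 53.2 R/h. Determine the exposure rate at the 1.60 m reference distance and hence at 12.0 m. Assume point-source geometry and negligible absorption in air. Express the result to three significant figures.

Intensity scales as (d₁/d₂)², so
At 1.60 m: 53.2 × (4.62/1.60)² = 53.2 × 8.338 = 443.6 R/h
At 12.0 m: 443.6 × (1.60/12.0)² = 443.6 × 0.01778 = 7.887 R/h.

444 R/h; 7.89 R/h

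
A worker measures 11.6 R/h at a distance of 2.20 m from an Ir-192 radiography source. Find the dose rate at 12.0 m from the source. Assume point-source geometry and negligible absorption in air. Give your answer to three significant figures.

Applying the 1/r² law, the rate at 12.0 m is
(2.20/12.0)² = 0.03361, so 11.6 × 0.03361 = 0.3899 R/h.

0.390 R/h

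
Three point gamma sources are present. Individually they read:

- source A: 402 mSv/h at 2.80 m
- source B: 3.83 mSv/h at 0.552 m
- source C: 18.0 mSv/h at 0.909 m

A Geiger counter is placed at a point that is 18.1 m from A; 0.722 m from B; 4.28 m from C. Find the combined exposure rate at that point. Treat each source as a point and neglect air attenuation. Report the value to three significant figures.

By superposition, sum each source's inverse-square contribution:
A: 402 × (2.80/18.1)² = 9.620 mSv/h
B: 3.83 × (0.552/0.722)² = 2.239 mSv/h
C: 18.0 × (0.909/4.28)² = 0.8119 mSv/h
Total = 9.620 + 2.239 + 0.8119 = 12.67 mSv/h.

12.7 mSv/h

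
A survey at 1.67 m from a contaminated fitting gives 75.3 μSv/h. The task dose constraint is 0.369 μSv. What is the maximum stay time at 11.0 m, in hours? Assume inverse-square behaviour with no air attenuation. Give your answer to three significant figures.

0.213 h

Since intensity falls as 1/r², rate at 11.0 m:
(1.67/11.0)² = 0.02305, so 75.3 × 0.02305 = 1.736 μSv/h.
Stay time = 0.369 μSv ÷ 1.736 μSv/h = 0.2126 h.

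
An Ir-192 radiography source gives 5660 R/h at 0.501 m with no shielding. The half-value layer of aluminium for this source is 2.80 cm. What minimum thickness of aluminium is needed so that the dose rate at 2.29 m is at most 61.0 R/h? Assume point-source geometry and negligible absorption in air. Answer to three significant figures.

At 2.29 m, distance alone gives (0.501/2.29)² = 0.04786, so 5660 × 0.04786 = 270.9 R/h.
Further attenuation needed: 270.9/61.0 = 4.441.
n = log₂(4.441) = 2.151 half-value layers.
Thickness = 2.151 × 2.80 cm = 6.023 cm.

6.02 cm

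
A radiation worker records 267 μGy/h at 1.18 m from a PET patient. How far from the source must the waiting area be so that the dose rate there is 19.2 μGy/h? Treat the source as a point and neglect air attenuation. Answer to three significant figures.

4.40 m

Intensity scales as (d₁/d₂)², so d₂ = d₁·√(I₁/I₂).
I₁/I₂ = 267/19.2 = 13.91, so d₂ = 1.18 × √13.91 = 4.401 m.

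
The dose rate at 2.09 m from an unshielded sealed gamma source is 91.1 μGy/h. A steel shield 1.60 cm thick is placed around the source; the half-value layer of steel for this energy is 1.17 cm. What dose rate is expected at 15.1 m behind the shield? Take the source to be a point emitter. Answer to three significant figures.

Distance alone: 91.1 × (2.09/15.1)² = 91.1 × 0.01916 = 1.745 μGy/h.
Shield: 1.60/1.17 = 1.368 half-value layers → attenuation 2^(−1.368) = 0.3874.
Combined: 1.745 × 0.3874 = 0.6760 μGy/h.

0.676 μGy/h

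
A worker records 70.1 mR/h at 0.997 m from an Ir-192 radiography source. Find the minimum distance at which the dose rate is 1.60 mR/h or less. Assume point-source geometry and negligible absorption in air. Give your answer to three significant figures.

Intensity scales as (d₁/d₂)², so d₂ = d₁·√(I₁/I₂).
I₁/I₂ = 70.1/1.60 = 43.81, so d₂ = 0.997 × √43.81 = 6.599 m.

6.60 m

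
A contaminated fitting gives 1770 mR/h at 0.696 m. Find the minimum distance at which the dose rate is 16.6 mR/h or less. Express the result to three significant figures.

Since intensity falls as 1/r², d₂ = d₁·√(I₁/I₂).
I₁/I₂ = 1770/16.6 = 106.6, so d₂ = 0.696 × √106.6 = 7.186 m.

7.19 m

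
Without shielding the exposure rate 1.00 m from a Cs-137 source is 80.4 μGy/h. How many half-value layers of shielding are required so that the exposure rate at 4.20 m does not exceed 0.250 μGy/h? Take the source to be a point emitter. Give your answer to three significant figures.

4.19 half-value layers

At 4.20 m, distance alone gives (1.00/4.20)² = 0.05669, so 80.4 × 0.05669 = 4.558 μGy/h.
Further attenuation needed: 4.558/0.250 = 18.23.
n = log₂(18.23) = 4.188 half-value layers.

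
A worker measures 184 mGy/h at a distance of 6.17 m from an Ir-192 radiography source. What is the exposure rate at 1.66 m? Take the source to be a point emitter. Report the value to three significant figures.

2540 mGy/h

Intensity scales as (d₁/d₂)², so the rate at 1.66 m is
184 × (6.17/1.66)² = 184 × 13.82 = 2543 mGy/h.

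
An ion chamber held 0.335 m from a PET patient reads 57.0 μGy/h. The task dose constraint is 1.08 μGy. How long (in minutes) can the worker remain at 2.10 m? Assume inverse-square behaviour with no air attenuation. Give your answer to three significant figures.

44.7 min

Using I₁d₁² = I₂d₂², rate at 2.10 m:
(0.335/2.10)² = 0.02545, so 57.0 × 0.02545 = 1.451 μGy/h.
Stay time = 1.08 μGy ÷ 1.451 μGy/h = 0.7443 h = 44.66 min.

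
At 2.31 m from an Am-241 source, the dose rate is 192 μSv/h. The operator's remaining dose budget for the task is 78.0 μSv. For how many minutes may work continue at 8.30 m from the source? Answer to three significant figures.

315 min

Since intensity falls as 1/r², rate at 8.30 m:
(2.31/8.30)² = 0.07746, so 192 × 0.07746 = 14.87 μSv/h.
Stay time = 78.0 μSv ÷ 14.87 μSv/h = 5.245 h = 314.7 min.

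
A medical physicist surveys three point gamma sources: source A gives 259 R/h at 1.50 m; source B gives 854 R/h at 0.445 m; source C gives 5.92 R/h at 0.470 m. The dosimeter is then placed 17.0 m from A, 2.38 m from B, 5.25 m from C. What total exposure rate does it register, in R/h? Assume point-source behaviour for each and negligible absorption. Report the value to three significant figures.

31.9 R/h

By superposition, sum each source's inverse-square contribution:
A: 259 × (1.50/17.0)² = 2.016 R/h
B: 854 × (0.445/2.38)² = 29.86 R/h
C: 5.92 × (0.470/5.25)² = 0.04745 R/h
Total = 2.016 + 29.86 + 0.04745 = 31.92 R/h.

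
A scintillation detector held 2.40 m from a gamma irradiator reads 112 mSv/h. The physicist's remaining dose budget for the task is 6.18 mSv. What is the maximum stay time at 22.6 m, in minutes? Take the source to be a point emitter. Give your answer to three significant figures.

Intensity scales as (d₁/d₂)², so rate at 22.6 m:
(2.40/22.6)² = 0.01128, so 112 × 0.01128 = 1.263 mSv/h.
Stay time = 6.18 mSv ÷ 1.263 mSv/h = 4.893 h = 293.6 min.

294 min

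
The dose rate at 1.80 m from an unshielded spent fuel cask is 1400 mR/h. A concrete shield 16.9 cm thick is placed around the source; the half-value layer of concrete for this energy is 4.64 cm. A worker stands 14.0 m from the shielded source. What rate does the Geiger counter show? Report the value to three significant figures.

Distance alone: 1400 × (1.80/14.0)² = 1400 × 0.01653 = 23.14 mR/h.
Shield: 16.9/4.64 = 3.642 half-value layers → attenuation 2^(−3.642) = 0.08010.
Combined: 23.14 × 0.08010 = 1.854 mR/h.

1.85 mR/h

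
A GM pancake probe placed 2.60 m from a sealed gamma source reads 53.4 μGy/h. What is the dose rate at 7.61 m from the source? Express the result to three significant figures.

6.23 μGy/h

Since intensity falls as 1/r², scaling from 2.60 m to 7.61 m:
53.4 × (2.60/7.61)² = 53.4 × 0.1167 = 6.232 μGy/h.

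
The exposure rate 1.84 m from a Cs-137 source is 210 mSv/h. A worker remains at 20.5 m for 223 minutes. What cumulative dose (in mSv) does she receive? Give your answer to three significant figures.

6.29 mSv

Since intensity falls as 1/r², rate at 20.5 m:
210 × (1.84/20.5)² = 210 × 0.008056 = 1.692 mSv/h.
Dose = rate × time = 1.692 mSv/h × 3.717 h = 6.289 mSv.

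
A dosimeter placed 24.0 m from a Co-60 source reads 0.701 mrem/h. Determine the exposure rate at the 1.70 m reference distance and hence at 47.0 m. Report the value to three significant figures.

140 mrem/h; 0.183 mrem/h

Using I₁d₁² = I₂d₂²,
At 1.70 m: 0.701 × (24.0/1.70)² = 0.701 × 199.3 = 139.7 mrem/h
At 47.0 m: (1.70/47.0)² = 0.001308, so 139.7 × 0.001308 = 0.1827 mrem/h.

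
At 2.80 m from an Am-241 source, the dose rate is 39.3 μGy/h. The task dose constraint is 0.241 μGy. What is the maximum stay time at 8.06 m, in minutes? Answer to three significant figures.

By the inverse-square law, rate at 8.06 m:
(2.80/8.06)² = 0.1207, so 39.3 × 0.1207 = 4.744 μGy/h.
Stay time = 0.241 μGy ÷ 4.744 μGy/h = 0.05080 h = 3.048 min.

3.05 min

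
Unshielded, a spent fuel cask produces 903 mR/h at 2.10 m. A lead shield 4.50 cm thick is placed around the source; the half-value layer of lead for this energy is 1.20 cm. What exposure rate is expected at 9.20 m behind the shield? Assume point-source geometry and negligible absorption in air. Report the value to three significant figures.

3.50 mR/h

Distance alone: (2.10/9.20)² = 0.05210, so 903 × 0.05210 = 47.05 mR/h.
Shield: 4.50/1.20 = 3.750 half-value layers → attenuation 2^(−3.750) = 0.07433.
Combined: 47.05 × 0.07433 = 3.497 mR/h.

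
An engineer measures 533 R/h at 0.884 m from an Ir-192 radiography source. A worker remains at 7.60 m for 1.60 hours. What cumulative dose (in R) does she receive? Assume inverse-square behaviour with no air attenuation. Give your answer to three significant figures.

11.5 R

By the inverse-square law, rate at 7.60 m:
(0.884/7.60)² = 0.01353, so 533 × 0.01353 = 7.211 R/h.
Dose = rate × time = 7.211 R/h × 1.600 h = 11.54 R.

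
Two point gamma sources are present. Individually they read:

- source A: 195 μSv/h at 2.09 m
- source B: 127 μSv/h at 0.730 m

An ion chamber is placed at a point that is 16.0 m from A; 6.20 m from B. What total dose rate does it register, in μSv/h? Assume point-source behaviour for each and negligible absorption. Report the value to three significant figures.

5.09 μSv/h

By superposition, sum each source's inverse-square contribution:
A: 195 × (2.09/16.0)² = 3.327 μSv/h
B: 127 × (0.730/6.20)² = 1.761 μSv/h
Total = 3.327 + 1.761 = 5.088 μSv/h.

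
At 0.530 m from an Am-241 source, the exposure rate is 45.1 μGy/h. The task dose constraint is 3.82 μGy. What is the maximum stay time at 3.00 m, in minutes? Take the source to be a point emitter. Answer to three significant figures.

Applying the 1/r² law, rate at 3.00 m:
(0.530/3.00)² = 0.03121, so 45.1 × 0.03121 = 1.408 μGy/h.
Stay time = 3.82 μGy ÷ 1.408 μGy/h = 2.713 h = 162.8 min.

163 min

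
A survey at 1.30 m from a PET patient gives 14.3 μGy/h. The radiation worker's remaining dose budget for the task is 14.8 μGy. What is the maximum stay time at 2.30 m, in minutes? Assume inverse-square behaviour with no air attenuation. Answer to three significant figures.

194 min

Using I₁d₁² = I₂d₂², rate at 2.30 m:
(1.30/2.30)² = 0.3195, so 14.3 × 0.3195 = 4.569 μGy/h.
Stay time = 14.8 μGy ÷ 4.569 μGy/h = 3.239 h = 194.3 min.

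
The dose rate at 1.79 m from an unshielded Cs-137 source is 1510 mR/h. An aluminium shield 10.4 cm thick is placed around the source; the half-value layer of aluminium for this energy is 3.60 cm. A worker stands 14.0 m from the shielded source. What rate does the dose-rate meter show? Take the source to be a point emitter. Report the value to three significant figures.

3.33 mR/h

Distance alone: 1510 × (1.79/14.0)² = 1510 × 0.01635 = 24.69 mR/h.
Shield: 10.4/3.60 = 2.889 half-value layers → attenuation 2^(−2.889) = 0.1350.
Combined: 24.69 × 0.1350 = 3.333 mR/h.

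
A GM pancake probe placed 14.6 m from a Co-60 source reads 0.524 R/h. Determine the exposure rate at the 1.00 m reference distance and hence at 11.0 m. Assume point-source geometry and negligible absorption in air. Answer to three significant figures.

Intensity scales as (d₁/d₂)², so
At 1.00 m: (14.6/1.00)² = 213.2, so 0.524 × 213.2 = 111.7 R/h
At 11.0 m: (1.00/11.0)² = 0.008264, so 111.7 × 0.008264 = 0.9231 R/h.

112 R/h; 0.923 R/h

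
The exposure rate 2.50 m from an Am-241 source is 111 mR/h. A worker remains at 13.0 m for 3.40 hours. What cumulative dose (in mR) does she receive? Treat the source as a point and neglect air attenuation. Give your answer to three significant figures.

Since intensity falls as 1/r², rate at 13.0 m:
111 × (2.50/13.0)² = 111 × 0.03698 = 4.105 mR/h.
Dose = rate × time = 4.105 mR/h × 3.400 h = 13.96 mR.

14.0 mR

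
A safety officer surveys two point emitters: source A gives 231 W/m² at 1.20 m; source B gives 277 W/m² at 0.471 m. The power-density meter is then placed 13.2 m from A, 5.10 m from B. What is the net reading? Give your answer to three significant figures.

4.27 W/m²

By superposition, sum each source's inverse-square contribution:
A: 231 × (1.20/13.2)² = 1.909 W/m²
B: 277 × (0.471/5.10)² = 2.363 W/m²
Total = 1.909 + 2.363 = 4.272 W/m².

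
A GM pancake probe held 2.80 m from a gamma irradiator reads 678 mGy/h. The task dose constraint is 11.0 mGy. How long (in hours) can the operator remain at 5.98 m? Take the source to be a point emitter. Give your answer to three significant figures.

Since intensity falls as 1/r², rate at 5.98 m:
(2.80/5.98)² = 0.2192, so 678 × 0.2192 = 148.6 mGy/h.
Stay time = 11.0 mGy ÷ 148.6 mGy/h = 0.07402 h.

0.0740 h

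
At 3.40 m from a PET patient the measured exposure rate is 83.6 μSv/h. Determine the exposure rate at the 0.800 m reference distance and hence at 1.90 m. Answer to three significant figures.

1510 μSv/h; 268 μSv/h

By the inverse-square law,
At 0.800 m: 83.6 × (3.40/0.800)² = 83.6 × 18.06 = 1510 μSv/h
At 1.90 m: 1510 × (0.800/1.90)² = 1510 × 0.1773 = 267.7 μSv/h.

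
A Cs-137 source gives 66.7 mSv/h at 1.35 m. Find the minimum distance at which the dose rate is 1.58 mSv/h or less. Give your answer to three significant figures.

8.77 m

Intensity scales as (d₁/d₂)², so d₂ = d₁·√(I₁/I₂).
I₁/I₂ = 66.7/1.58 = 42.22, so d₂ = 1.35 × √42.22 = 8.772 m.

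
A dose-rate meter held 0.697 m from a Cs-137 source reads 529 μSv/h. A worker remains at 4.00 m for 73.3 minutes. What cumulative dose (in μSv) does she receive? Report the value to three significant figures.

19.6 μSv

Intensity scales as (d₁/d₂)², so rate at 4.00 m:
(0.697/4.00)² = 0.03036, so 529 × 0.03036 = 16.06 μSv/h.
Dose = rate × time = 16.06 μSv/h × 1.222 h = 19.63 μSv.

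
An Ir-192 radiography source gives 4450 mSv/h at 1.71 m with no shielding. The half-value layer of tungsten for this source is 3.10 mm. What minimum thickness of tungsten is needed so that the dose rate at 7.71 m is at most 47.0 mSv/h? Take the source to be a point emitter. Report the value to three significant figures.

At 7.71 m, distance alone gives 4450 × (1.71/7.71)² = 4450 × 0.04919 = 218.9 mSv/h.
Further attenuation needed: 218.9/47.0 = 4.657.
n = log₂(4.657) = 2.219 half-value layers.
Thickness = 2.219 × 3.10 mm = 6.879 mm.

6.88 mm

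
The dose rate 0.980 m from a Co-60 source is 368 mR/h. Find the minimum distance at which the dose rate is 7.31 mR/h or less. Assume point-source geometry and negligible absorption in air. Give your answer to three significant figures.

Using I₁d₁² = I₂d₂², d₂ = d₁·√(I₁/I₂).
I₁/I₂ = 368/7.31 = 50.34, so d₂ = 0.980 × √50.34 = 6.953 m.

6.95 m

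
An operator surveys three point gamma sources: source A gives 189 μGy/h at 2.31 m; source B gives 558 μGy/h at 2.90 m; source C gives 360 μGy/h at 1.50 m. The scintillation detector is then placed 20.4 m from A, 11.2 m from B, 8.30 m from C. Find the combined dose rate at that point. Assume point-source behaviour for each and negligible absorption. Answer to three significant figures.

51.6 μGy/h

Each source contributes Iᵢ·(dᵢ/rᵢ)²; contributions add.
A: 189 × (2.31/20.4)² = 2.423 μGy/h
B: 558 × (2.90/11.2)² = 37.41 μGy/h
C: 360 × (1.50/8.30)² = 11.76 μGy/h
Total = 2.423 + 37.41 + 11.76 = 51.59 μGy/h.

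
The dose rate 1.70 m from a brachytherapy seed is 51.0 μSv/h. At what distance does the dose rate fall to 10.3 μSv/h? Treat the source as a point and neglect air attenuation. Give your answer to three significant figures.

Intensity scales as (d₁/d₂)², so d₂ = d₁·√(I₁/I₂).
I₁/I₂ = 51.0/10.3 = 4.951, so d₂ = 1.70 × √4.951 = 3.783 m.

3.78 m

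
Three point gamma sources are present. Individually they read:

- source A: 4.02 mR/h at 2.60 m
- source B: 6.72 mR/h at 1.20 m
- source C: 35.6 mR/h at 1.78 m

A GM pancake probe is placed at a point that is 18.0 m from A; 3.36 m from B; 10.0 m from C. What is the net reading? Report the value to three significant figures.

Each source contributes Iᵢ·(dᵢ/rᵢ)²; contributions add.
A: 4.02 × (2.60/18.0)² = 0.08387 mR/h
B: 6.72 × (1.20/3.36)² = 0.8571 mR/h
C: 35.6 × (1.78/10.0)² = 1.128 mR/h
Total = 0.08387 + 0.8571 + 1.128 = 2.069 mR/h.

2.07 mR/h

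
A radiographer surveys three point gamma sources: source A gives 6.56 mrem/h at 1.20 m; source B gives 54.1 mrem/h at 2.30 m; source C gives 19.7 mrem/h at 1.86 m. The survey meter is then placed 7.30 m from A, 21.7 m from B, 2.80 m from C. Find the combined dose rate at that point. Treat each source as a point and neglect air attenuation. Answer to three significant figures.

9.48 mrem/h

Each source contributes Iᵢ·(dᵢ/rᵢ)²; contributions add.
A: 6.56 × (1.20/7.30)² = 0.1773 mrem/h
B: 54.1 × (2.30/21.7)² = 0.6078 mrem/h
C: 19.7 × (1.86/2.80)² = 8.693 mrem/h
Total = 0.1773 + 0.6078 + 8.693 = 9.478 mrem/h.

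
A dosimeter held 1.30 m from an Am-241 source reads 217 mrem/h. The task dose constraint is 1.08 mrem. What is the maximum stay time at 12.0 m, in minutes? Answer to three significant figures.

25.4 min

Since intensity falls as 1/r², rate at 12.0 m:
217 × (1.30/12.0)² = 217 × 0.01174 = 2.548 mrem/h.
Stay time = 1.08 mrem ÷ 2.548 mrem/h = 0.4239 h = 25.43 min.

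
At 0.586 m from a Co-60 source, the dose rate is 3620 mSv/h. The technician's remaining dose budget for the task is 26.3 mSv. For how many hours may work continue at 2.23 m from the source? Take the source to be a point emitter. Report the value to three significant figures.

0.105 h

Using I₁d₁² = I₂d₂², rate at 2.23 m:
(0.586/2.23)² = 0.06905, so 3620 × 0.06905 = 250.0 mSv/h.
Stay time = 26.3 mSv ÷ 250.0 mSv/h = 0.1052 h.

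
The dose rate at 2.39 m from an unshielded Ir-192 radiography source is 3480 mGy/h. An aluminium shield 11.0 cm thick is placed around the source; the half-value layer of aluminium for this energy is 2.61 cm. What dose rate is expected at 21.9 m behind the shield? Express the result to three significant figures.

Distance alone: 3480 × (2.39/21.9)² = 3480 × 0.01191 = 41.45 mGy/h.
Shield: 11.0/2.61 = 4.215 half-value layers → attenuation 2^(−4.215) = 0.05385.
Combined: 41.45 × 0.05385 = 2.232 mGy/h.

2.23 mGy/h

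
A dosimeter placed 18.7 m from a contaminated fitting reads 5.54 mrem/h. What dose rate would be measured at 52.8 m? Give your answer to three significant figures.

Using I₁d₁² = I₂d₂², scaling from 18.7 m to 52.8 m:
(18.7/52.8)² = 0.1254, so 5.54 × 0.1254 = 0.6947 mrem/h.

0.695 mrem/h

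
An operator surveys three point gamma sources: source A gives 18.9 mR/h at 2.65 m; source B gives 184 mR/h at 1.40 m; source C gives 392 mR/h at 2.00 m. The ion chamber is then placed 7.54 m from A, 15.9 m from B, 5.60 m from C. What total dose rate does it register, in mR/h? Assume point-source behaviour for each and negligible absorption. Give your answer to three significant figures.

By superposition, sum each source's inverse-square contribution:
A: 18.9 × (2.65/7.54)² = 2.335 mR/h
B: 184 × (1.40/15.9)² = 1.427 mR/h
C: 392 × (2.00/5.60)² = 50.00 mR/h
Total = 2.335 + 1.427 + 50.00 = 53.76 mR/h.

53.8 mR/h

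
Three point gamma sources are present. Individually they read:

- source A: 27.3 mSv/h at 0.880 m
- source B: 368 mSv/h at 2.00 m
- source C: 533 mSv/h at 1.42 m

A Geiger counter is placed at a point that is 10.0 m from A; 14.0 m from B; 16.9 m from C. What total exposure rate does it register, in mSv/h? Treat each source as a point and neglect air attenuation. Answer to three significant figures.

11.5 mSv/h

By superposition, sum each source's inverse-square contribution:
A: 27.3 × (0.880/10.0)² = 0.2114 mSv/h
B: 368 × (2.00/14.0)² = 7.510 mSv/h
C: 533 × (1.42/16.9)² = 3.763 mSv/h
Total = 0.2114 + 7.510 + 3.763 = 11.48 mSv/h.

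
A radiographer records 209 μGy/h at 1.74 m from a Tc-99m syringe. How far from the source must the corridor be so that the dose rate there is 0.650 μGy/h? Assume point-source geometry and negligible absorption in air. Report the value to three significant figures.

Using I₁d₁² = I₂d₂², d₂ = d₁·√(I₁/I₂).
I₁/I₂ = 209/0.650 = 321.5, so d₂ = 1.74 × √321.5 = 31.20 m.

31.2 m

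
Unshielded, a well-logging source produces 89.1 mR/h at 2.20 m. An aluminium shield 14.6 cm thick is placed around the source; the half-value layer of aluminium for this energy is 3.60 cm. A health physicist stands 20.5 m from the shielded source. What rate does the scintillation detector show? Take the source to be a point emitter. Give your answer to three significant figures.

Distance alone: (2.20/20.5)² = 0.01152, so 89.1 × 0.01152 = 1.026 mR/h.
Shield: 14.6/3.60 = 4.056 half-value layers → attenuation 2^(−4.056) = 0.06012.
Combined: 1.026 × 0.06012 = 0.06168 mR/h.

0.0617 mR/h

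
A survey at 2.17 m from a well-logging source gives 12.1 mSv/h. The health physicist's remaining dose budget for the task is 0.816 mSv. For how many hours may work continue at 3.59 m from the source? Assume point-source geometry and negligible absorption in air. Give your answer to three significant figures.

Since intensity falls as 1/r², rate at 3.59 m:
(2.17/3.59)² = 0.3654, so 12.1 × 0.3654 = 4.421 mSv/h.
Stay time = 0.816 mSv ÷ 4.421 mSv/h = 0.1846 h.

0.185 h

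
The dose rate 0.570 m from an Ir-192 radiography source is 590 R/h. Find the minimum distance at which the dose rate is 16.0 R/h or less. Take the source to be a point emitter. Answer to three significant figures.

3.46 m

Using I₁d₁² = I₂d₂², d₂ = d₁·√(I₁/I₂).
I₁/I₂ = 590/16.0 = 36.88, so d₂ = 0.570 × √36.88 = 3.462 m.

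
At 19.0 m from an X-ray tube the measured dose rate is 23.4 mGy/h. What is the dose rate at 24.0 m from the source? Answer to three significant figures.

By the inverse-square law, scaling from 19.0 m to 24.0 m:
23.4 × (19.0/24.0)² = 23.4 × 0.6267 = 14.66 mGy/h.

14.7 mGy/h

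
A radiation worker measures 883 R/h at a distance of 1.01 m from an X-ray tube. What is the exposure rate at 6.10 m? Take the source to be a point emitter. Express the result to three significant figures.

24.2 R/h

By the inverse-square law, the rate at 6.10 m is
(1.01/6.10)² = 0.02741, so 883 × 0.02741 = 24.20 R/h.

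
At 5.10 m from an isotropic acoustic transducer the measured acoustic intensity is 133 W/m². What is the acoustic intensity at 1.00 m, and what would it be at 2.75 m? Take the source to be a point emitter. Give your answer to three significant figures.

3460 W/m²; 457 W/m²

By the inverse-square law,
At 1.00 m: (5.10/1.00)² = 26.01, so 133 × 26.01 = 3459 W/m²
At 2.75 m: (1.00/2.75)² = 0.1322, so 3459 × 0.1322 = 457.3 W/m².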